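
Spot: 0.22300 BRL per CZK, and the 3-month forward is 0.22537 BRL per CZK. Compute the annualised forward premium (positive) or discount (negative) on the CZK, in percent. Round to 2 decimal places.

T = 3/12 years.
(F − S)/S = (0.22537 − 0.223)/0.223 = 0.0106278.
×(1/T) gives 4.25% p.a.

+4.25%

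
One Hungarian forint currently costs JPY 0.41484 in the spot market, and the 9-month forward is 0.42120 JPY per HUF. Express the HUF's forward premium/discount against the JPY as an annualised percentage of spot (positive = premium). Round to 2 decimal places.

+2.04%

T = 9/12 years.
Period premium: (0.42120 − 0.41484)/0.41484 = 0.0153312.
×(1/T) gives 2.04% p.a.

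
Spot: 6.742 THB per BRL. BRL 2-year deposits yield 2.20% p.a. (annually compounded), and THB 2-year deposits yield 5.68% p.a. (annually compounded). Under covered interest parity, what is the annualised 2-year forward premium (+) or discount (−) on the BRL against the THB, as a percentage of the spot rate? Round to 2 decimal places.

+3.46%

T = 2 years.
CIP forward (THB per BRL) = 6.742 × 1.1168262/1.044484 = 7.208959.
(F − S)/S ÷ T = (7.208959 − 6.742)/6.742/2 = 0.034631 → 3.46%.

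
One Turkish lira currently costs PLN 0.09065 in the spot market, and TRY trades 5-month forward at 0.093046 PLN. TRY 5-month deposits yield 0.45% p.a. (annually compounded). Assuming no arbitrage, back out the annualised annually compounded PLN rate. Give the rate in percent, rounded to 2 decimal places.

T = 5/12 years.
CIP gives F = S · g_PLN/g_TRY, so g_PLN/g_TRY = 0.093046/0.09065 = 1.0264313.
TRY growth factor: (1 + 0.0045)^(5/12) = 1.0018725.
That pins the PLN growth at 1.0283533.
Annualise: 1.0283533^(12/5) − 1 = 0.069404 = 6.94%.

6.94%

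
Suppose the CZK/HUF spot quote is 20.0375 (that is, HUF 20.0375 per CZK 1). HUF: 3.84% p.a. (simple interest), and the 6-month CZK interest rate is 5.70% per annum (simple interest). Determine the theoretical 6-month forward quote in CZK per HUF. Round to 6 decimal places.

0.050362

T = 6/12 years.
HUF accumulates by 1 + 0.0384×6/12 = 1.019200.
Growth of 1 CZK over T: 1 + 0.0570×6/12 = 1.028500.
CIP: F = S · (grow HUF)/(grow CZK) = 20.0375 × 1.019200/1.028500 = 19.85632 HUF per CZK.
Quoted the other way: 1/19.85632 = 0.050362 CZK per HUF.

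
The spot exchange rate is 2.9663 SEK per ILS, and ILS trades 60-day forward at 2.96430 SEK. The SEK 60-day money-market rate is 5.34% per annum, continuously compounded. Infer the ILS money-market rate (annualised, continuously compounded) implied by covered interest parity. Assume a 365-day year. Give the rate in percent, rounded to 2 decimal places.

5.75%

T = 60/365 years.
CIP gives F = S · g_SEK/g_ILS, so g_SEK/g_ILS = 2.9643/2.9663 = 0.9993258.
SEK growth factor: e^(0.0534×60/365) = 1.0088167.
So the ILS growth factor = 1.0094973.
r = ln(1.0094973)/(60/365) = 0.057503 → 5.75%.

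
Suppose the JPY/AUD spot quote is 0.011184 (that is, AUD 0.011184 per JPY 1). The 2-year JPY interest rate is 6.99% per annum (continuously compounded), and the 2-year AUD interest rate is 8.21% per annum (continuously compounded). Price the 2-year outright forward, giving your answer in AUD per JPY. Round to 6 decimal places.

0.011460

T = 2 years.
AUD growth factor: e^(0.0821×2) = 1.178450.
JPY growth factor: e^(0.0699×2) = 1.1500438.
So F = 0.011184 × 1.178450 / 1.1500438 = 0.01146025 (AUD/JPY).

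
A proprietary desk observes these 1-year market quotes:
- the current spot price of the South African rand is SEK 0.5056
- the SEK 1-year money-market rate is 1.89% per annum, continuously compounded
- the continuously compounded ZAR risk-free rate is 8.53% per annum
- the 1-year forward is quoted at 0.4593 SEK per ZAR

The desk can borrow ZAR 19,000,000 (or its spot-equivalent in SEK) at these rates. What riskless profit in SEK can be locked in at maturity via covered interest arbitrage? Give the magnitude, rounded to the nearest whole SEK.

T = 1 year.
Keep in ZAR, deliver into the forward: 19,000,000·1.089043731·0.4593 = SEK 9,503,757.93.
Swap to SEK now, deposit: 19,000,000·0.5056·1.019079736 = SEK 9,789,687.58.
The quoted forward undervalues ZAR, so borrow ZAR, convert to SEK at spot, deposit the SEK at 1.89%, and buy ZAR forward at 0.4593 to cover the loan.
Profit = 9,789,687.58 − 9,503,757.93 = SEK 285,930.

SEK 285,930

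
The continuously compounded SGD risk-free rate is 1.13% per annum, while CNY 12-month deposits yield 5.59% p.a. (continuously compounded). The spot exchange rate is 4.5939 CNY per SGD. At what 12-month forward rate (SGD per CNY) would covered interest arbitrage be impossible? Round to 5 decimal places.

T = 1 year.
Growth of 1 CNY over T: e^(0.0559×1) = 1.0574919.
SGD growth factor: e^(0.0113×1) = 1.0113641.
So F = 4.5939 × 1.0574919 / 1.0113641 = 4.803425 (CNY/SGD).
Quoted the other way: 1/4.803425 = 0.20818 SGD per CNY.

0.20818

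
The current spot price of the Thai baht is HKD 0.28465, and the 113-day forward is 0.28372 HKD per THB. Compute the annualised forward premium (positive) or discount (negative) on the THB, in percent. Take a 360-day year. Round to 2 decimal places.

-1.04%

T = 113/360 years.
(F − S)/S = (0.28372 − 0.28465)/0.28465 = -0.0032672.
Per annum: -0.0032672 / (113/360) = -0.010409 = -1.04%.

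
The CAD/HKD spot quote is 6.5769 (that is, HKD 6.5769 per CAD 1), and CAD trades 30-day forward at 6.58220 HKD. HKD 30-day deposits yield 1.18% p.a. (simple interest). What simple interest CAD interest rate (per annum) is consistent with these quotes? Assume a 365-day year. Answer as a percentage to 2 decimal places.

T = 30/365 years.
By CIP, F/S equals the HKD-to-CAD growth ratio: 6.5822/6.5769 = 1.0008059.
HKD growth factor: 1 + 0.0118×30/365 = 1.0009699.
Hence g_CAD = 1.0001639.
(1.0001639 − 1)/T = 0.001994, i.e. 0.20%.

0.20%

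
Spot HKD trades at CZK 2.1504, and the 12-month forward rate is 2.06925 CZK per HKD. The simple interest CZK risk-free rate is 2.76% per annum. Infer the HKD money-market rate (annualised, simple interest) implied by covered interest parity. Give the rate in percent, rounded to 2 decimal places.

6.79%

T = 1 year.
CIP gives F = S · g_CZK/g_HKD, so g_CZK/g_HKD = 2.06925/2.1504 = 0.9622628.
The CZK side grows by 1 + 0.0276×1 = 1.027600.
That pins the HKD growth at 1.0678995.
r = (1.0678995 − 1)/1 = 0.067900 → 6.79%.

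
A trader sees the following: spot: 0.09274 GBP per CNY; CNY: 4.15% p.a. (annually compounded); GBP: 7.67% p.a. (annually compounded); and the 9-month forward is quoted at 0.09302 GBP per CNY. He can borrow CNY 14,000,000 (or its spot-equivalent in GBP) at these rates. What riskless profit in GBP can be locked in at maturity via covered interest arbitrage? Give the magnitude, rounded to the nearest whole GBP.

T = 9/12 years.
Invest the CNY and cover forward: 14,000,000 × 1.030966268 × 0.09302 = GBP 1,342,606.75.
Convert at spot and invest in GBP: 14,000,000 × 0.09274 × 1.05699038 = GBP 1,372,354.03.
The quoted forward undervalues CNY, so borrow CNY, convert to GBP at spot, deposit the GBP at 7.67%, and buy CNY forward at 0.09302 to cover the loan.
Arbitrage profit = |1,342,606.75 − 1,372,354.03| = GBP 29,747.

GBP 29,747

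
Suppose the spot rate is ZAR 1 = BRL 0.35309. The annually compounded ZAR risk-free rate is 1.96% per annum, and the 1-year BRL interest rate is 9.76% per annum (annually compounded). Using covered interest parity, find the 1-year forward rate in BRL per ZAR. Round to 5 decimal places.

0.38010

T = 1 year.
BRL accumulates by (1 + 0.0976)^1 = 1.097600.
ZAR accumulates by (1 + 0.0196)^1 = 1.019600.
CIP: F = S · (grow BRL)/(grow ZAR) = 0.35309 × 1.097600/1.019600 = 0.3801016 BRL per ZAR.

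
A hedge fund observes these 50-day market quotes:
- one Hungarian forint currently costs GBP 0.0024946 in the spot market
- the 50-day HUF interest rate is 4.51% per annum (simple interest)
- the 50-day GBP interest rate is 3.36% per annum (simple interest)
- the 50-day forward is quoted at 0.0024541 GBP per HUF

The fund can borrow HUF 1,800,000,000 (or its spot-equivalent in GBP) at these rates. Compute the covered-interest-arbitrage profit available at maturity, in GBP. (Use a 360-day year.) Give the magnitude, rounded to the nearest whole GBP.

GBP 66,185

T = 50/360 years.
Invest the HUF and cover forward: 1,800,000,000 × 1.006263889 × 0.0024541 = GBP 4,445,049.98.
Convert at spot and invest in GBP: 1,800,000,000 × 0.0024946 × 1.004666667 = GBP 4,511,234.64.
The quoted forward undervalues HUF, so borrow HUF, convert to GBP at spot, deposit the GBP at 3.36%, and buy HUF forward at 0.0024541 to cover the loan.
Arbitrage profit = |4,445,049.98 − 4,511,234.64| = GBP 66,185.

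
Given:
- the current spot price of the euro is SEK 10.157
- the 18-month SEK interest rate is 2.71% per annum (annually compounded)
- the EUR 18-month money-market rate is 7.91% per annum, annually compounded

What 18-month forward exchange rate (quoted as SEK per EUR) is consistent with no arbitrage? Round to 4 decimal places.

9.4317

T = 18/12 years.
SEK growth factor: (1 + 0.0271)^(18/12) = 1.0409242.
EUR accumulates by (1 + 0.0791)^(18/12) = 1.1209663.
So F = 10.157 × 1.0409242 / 1.1209663 = 9.431744 (SEK/EUR).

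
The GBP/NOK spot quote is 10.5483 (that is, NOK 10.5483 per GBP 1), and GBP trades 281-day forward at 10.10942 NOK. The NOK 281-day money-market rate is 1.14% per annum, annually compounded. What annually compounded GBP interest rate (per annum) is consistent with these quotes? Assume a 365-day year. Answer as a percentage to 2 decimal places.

6.88%

T = 281/365 years.
CIP gives F = S · g_NOK/g_GBP, so g_NOK/g_GBP = 10.10942/10.5483 = 0.9583933.
NOK growth factor: (1 + 0.0114)^(281/365) = 1.008765.
That pins the GBP growth at 1.0525585.
Annualise: 1.0525585^(365/281) − 1 = 0.068800 = 6.88%.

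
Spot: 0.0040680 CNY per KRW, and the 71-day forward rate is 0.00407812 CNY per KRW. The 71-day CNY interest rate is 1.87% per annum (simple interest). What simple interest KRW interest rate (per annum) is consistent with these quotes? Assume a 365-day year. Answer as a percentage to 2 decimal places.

T = 71/365 years.
F/S = 0.00407812/0.004068 = 1.0024877 = (growth of CNY) / (growth of KRW).
The CNY side grows by 1 + 0.0187×71/365 = 1.0036375.
That pins the KRW growth at 1.0011469.
r = (1.0011469 − 1)/(71/365) = 0.005896 → 0.59%.

0.59%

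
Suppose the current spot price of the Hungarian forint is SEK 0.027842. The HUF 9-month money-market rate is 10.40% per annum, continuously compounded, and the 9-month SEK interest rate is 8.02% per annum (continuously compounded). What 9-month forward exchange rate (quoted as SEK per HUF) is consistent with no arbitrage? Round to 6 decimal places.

0.027349

T = 9/12 years.
SEK growth factor: e^(0.0802×9/12) = 1.0619958.
Growth of 1 HUF over T: e^(0.1040×9/12) = 1.0811227.
So F = 0.027842 × 1.0619958 / 1.0811227 = 0.02734943 (SEK/HUF).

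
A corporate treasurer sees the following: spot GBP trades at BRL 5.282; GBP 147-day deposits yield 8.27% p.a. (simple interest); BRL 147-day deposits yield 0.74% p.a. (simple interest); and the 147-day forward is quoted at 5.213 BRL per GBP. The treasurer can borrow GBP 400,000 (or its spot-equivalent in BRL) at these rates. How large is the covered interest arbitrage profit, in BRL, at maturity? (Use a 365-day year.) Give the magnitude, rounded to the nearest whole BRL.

T = 147/365 years.
Invest the GBP and cover forward: 400,000 × 1.033306575 × 5.213 = BRL 2,154,650.87.
Convert at spot and invest in BRL: 400,000 × 5.282 × 1.002980274 = BRL 2,119,096.72.
The quoted forward overvalues GBP, so borrow BRL, buy GBP at spot, deposit the GBP at 8.27%, and sell the proceeds forward at 5.213.
Profit = 2,154,650.87 − 2,119,096.72 = BRL 35,554.

BRL 35,554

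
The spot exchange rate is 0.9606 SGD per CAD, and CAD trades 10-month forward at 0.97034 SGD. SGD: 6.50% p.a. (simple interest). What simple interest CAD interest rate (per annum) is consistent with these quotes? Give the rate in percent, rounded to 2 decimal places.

T = 10/12 years.
F/S = 0.97034/0.9606 = 1.0101395 = (growth of SGD) / (growth of CAD).
The SGD side grows by 1 + 0.0650×10/12 = 1.0541667.
So the CAD growth factor = 1.0435853.
(1.0435853 − 1)/T = 0.052302, i.e. 5.23%.

5.23%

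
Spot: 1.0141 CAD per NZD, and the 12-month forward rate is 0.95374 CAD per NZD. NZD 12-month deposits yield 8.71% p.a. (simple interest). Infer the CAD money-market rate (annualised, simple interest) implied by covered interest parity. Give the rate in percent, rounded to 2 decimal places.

2.24%

T = 1 year.
By CIP, F/S equals the CAD-to-NZD growth ratio: 0.95374/1.0141 = 0.9404792.
NZD growth factor: 1 + 0.0871×1 = 1.087100.
Hence g_CAD = 1.0223949.
(1.0223949 − 1)/T = 0.022395, i.e. 2.24%.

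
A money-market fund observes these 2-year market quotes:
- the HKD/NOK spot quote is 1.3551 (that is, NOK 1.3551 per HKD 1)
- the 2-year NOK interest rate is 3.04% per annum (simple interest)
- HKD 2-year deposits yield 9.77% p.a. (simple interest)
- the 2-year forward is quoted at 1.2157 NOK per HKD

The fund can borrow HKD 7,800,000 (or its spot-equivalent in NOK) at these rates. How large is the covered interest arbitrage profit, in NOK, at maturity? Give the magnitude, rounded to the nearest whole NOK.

NOK 122,910

T = 2 years.
Keep in HKD, deliver into the forward: 7,800,000·1.195400·1.2157 = NOK 11,335,332.68.
Swap to NOK now, deposit: 7,800,000·1.3551·1.060800 = NOK 11,212,422.62.
The quoted forward overvalues HKD, so borrow NOK, buy HKD at spot, deposit the HKD at 9.77%, and sell the proceeds forward at 1.2157.
Arbitrage profit = |11,335,332.68 − 11,212,422.62| = NOK 122,910.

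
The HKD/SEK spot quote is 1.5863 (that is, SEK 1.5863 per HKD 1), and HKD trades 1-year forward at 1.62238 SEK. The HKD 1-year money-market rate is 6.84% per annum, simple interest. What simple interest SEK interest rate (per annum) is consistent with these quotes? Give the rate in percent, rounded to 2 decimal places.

T = 1 year.
F/S = 1.62238/1.5863 = 1.0227448 = (growth of SEK) / (growth of HKD).
The HKD side grows by 1 + 0.0684×1 = 1.068400.
So the SEK growth factor = 1.0927005.
(1.0927005 − 1)/T = 0.092701, i.e. 9.27%.

9.27%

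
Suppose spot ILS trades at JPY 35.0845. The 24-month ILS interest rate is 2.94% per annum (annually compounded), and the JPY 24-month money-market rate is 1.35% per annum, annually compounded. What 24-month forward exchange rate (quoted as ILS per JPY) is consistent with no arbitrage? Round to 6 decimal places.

T = 2 years.
Growth of 1 JPY over T: (1 + 0.0135)^2 = 1.0271823.
ILS growth factor: (1 + 0.0294)^2 = 1.0596644.
So F = 35.0845 × 1.0271823 / 1.0596644 = 34.00905 (JPY/ILS).
Quoted the other way: 1/34.00905 = 0.029404 ILS per JPY.

0.029404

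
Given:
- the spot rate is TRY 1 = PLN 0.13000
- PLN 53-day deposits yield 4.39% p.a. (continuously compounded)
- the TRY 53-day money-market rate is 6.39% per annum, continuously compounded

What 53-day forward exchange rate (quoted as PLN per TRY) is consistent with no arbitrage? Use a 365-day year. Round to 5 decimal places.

0.12962

T = 53/365 years.
PLN growth factor: e^(0.0439×53/365) = 1.0063949.
Growth of 1 TRY over T: e^(0.0639×53/365) = 1.0093218.
CIP: F = S · (grow PLN)/(grow TRY) = 0.13 × 1.0063949/1.0093218 = 0.1296230 PLN per TRY.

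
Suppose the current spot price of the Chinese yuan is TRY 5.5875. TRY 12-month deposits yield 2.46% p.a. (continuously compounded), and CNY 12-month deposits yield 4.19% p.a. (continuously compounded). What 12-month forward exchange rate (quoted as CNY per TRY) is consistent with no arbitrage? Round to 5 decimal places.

T = 1 year.
Growth of 1 TRY over T: e^(0.0246×1) = 1.0249051.
Growth of 1 CNY over T: e^(0.0419×1) = 1.0427902.
So F = 5.5875 × 1.0249051 / 1.0427902 = 5.491668 (TRY/CNY).
Invert for CNY per TRY: 1 / 5.491668 = 0.18209.

0.18209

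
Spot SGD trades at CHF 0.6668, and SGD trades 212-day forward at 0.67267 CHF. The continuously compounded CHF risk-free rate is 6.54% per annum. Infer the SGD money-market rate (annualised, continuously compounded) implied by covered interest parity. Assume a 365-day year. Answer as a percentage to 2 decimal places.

T = 212/365 years.
By CIP, F/S equals the CHF-to-SGD growth ratio: 0.67267/0.6668 = 1.0088032.
CHF growth factor: e^(0.0654×212/365) = 1.0387164.
Hence g_SGD = 1.0296522.
r = ln(1.0296522)/(212/365) = 0.050310 → 5.03%.

5.03%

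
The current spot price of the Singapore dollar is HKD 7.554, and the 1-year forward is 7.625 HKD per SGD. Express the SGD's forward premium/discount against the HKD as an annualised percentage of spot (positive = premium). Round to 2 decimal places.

T = 1 year.
Period premium: (7.625 − 7.554)/7.554 = 0.0093990.
Annualise by dividing by T: 0.0093990 / 1 = 0.009399 → 0.94%.

+0.94%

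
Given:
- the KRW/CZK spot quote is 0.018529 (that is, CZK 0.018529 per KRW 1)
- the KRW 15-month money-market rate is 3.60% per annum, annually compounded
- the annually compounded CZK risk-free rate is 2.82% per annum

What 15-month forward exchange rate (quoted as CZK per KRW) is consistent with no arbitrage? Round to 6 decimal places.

0.018355

T = 15/12 years.
CZK accumulates by (1 + 0.0282)^(15/12) = 1.0353734.
KRW accumulates by (1 + 0.0360)^(15/12) = 1.0452007.
Forward (CZK per KRW) = 0.018529 × 1.0353734 / 1.0452007 = 0.01835478.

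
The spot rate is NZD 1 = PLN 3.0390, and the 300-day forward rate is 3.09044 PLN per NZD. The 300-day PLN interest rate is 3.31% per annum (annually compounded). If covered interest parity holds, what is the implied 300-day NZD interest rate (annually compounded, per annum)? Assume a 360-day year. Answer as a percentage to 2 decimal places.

T = 300/360 years.
CIP gives F = S · g_PLN/g_NZD, so g_PLN/g_NZD = 3.09044/3.039 = 1.0169266.
The PLN side grows by (1 + 0.0331)^(300/360) = 1.0275082.
That pins the NZD growth at 1.0104055.
Annualise: 1.0104055^(360/300) − 1 = 0.012500 = 1.25%.

1.25%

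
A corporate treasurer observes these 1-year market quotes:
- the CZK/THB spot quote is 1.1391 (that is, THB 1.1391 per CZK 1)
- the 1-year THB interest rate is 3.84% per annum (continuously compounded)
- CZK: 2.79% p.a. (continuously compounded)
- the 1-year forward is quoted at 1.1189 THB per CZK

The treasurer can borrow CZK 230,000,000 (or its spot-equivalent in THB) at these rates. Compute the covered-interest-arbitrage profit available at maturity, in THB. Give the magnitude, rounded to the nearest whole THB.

THB 7,621,110

T = 1 year.
Invest the CZK and cover forward: 230,000,000 × 1.02829284999 × 1.1189 = THB 264,628,080.07.
Convert at spot and invest in THB: 230,000,000 × 1.1391 × 1.03914680848 = THB 272,249,189.79.
The quoted forward undervalues CZK, so borrow CZK, convert to THB at spot, deposit the THB at 3.84%, and buy CZK forward at 1.1189 to cover the loan.
Profit = 272,249,189.79 − 264,628,080.07 = THB 7,621,110.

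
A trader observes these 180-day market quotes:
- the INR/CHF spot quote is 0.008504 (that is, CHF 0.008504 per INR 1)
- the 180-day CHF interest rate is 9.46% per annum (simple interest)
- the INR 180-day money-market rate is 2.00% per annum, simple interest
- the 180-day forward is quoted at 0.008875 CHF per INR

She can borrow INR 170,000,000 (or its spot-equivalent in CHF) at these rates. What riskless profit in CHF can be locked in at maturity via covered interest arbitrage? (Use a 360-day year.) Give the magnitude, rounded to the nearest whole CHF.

CHF 9,777

T = 180/360 years.
Invest the INR and cover forward: 170,000,000 × 1.010000 × 0.008875 = CHF 1,523,837.50.
Convert at spot and invest in CHF: 170,000,000 × 0.008504 × 1.047300 = CHF 1,514,060.66.
The quoted forward overvalues INR, so borrow CHF, buy INR at spot, deposit the INR at 2.00%, and sell the proceeds forward at 0.008875.
Profit = 1,523,837.50 − 1,514,060.66 = CHF 9,777.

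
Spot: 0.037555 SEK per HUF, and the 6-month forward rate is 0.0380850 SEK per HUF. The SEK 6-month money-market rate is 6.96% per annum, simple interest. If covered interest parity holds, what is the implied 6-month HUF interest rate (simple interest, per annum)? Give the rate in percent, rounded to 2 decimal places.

T = 6/12 years.
F/S = 0.038085/0.037555 = 1.0141126 = (growth of SEK) / (growth of HUF).
SEK growth factor: 1 + 0.0696×6/12 = 1.034800.
Hence g_HUF = 1.0203995.
(1.0203995 − 1)/T = 0.040799, i.e. 4.08%.

4.08%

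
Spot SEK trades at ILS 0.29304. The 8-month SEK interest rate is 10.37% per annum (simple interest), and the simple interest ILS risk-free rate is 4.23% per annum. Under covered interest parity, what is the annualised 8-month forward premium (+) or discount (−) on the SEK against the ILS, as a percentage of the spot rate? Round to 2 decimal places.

T = 8/12 years.
CIP forward (ILS per SEK) = 0.29304 × 1.028200/1.0691333 = 0.28182054.
Annualised premium = (F − S)/S × (1/T) = (0.28182054 − 0.29304)/0.29304 ÷ (8/12) = -5.74%.

-5.74%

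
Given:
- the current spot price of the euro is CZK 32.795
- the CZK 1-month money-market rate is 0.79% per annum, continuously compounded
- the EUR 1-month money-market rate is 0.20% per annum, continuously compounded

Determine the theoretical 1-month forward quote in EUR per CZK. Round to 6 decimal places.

0.030477

T = 1/12 years.
Growth of 1 CZK over T: e^(0.0079×1/12) = 1.0006586.
EUR accumulates by e^(0.0020×1/12) = 1.0001667.
So F = 32.795 × 1.0006586 / 1.0001667 = 32.81113 (CZK/EUR).
Quoted the other way: 1/32.81113 = 0.030477 EUR per CZK.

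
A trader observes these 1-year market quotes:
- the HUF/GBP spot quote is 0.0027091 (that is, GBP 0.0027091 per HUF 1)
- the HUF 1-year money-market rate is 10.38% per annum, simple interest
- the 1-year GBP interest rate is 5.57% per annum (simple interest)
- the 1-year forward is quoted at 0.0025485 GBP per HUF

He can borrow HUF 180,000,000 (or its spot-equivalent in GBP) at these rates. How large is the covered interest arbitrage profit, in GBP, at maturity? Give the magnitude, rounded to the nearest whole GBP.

T = 1 year.
Keep in HUF, deliver into the forward: 180,000,000·1.103800·0.0025485 = GBP 506,346.17.
Swap to GBP now, deposit: 180,000,000·0.0027091·1.055700 = GBP 514,799.44.
The quoted forward undervalues HUF, so borrow HUF, convert to GBP at spot, deposit the GBP at 5.57%, and buy HUF forward at 0.0025485 to cover the loan.
The gap between the two covered legs is GBP 8,453.

GBP 8,453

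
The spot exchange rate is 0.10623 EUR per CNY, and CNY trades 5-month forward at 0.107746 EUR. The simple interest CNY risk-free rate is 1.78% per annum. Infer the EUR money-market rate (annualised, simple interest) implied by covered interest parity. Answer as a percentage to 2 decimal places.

5.23%

T = 5/12 years.
CIP gives F = S · g_EUR/g_CNY, so g_EUR/g_CNY = 0.107746/0.10623 = 1.0142709.
CNY growth factor: 1 + 0.0178×5/12 = 1.0074167.
That pins the EUR growth at 1.0217934.
(1.0217934 − 1)/T = 0.052304, i.e. 5.23%.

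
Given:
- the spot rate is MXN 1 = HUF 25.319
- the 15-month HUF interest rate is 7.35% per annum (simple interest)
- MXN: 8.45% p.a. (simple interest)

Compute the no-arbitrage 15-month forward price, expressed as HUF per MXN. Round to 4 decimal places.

T = 15/12 years.
HUF accumulates by 1 + 0.0735×15/12 = 1.091875.
MXN growth factor: 1 + 0.0845×15/12 = 1.105625.
So F = 25.319 × 1.091875 / 1.105625 = 25.004123 (HUF/MXN).

25.0041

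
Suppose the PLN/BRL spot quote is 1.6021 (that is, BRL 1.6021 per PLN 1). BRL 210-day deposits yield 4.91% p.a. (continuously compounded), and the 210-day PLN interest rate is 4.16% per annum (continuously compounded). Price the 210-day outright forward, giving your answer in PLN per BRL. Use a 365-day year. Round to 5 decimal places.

0.62149

T = 210/365 years.
BRL accumulates by e^(0.0491×210/365) = 1.0286521.
PLN growth factor: e^(0.0416×210/365) = 1.024223.
Forward (BRL per PLN) = 1.6021 × 1.0286521 / 1.024223 = 1.609028.
Quoted the other way: 1/1.609028 = 0.62149 PLN per BRL.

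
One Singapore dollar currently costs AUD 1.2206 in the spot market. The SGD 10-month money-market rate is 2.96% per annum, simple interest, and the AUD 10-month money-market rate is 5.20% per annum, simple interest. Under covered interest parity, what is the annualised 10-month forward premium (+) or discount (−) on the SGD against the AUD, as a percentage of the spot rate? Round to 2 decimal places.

+2.19%

T = 10/12 years.
CIP forward (AUD per SGD) = 1.2206 × 1.0433333/1.0246667 = 1.2428360.
(F − S)/S ÷ T = (1.2428360 − 1.2206)/1.2206/(10/12) = 0.021861 → 2.19%.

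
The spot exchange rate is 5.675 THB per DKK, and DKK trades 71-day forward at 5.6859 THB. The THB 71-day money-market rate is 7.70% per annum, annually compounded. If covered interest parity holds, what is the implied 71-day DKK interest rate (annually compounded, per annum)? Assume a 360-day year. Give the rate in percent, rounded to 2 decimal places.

T = 71/360 years.
CIP gives F = S · g_THB/g_DKK, so g_THB/g_DKK = 5.6859/5.675 = 1.0019207.
THB growth factor: (1 + 0.0770)^(71/360) = 1.0147374.
Hence g_DKK = 1.0127921.
Annualise: 1.0127921^(360/71) − 1 = 0.066572 = 6.66%.

6.66%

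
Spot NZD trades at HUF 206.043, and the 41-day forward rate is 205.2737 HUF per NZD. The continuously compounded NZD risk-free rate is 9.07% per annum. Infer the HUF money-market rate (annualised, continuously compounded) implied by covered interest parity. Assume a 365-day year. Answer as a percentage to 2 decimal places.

5.74%

T = 41/365 years.
CIP gives F = S · g_HUF/g_NZD, so g_HUF/g_NZD = 205.2737/206.043 = 0.9962663.
The NZD side grows by e^(0.0907×41/365) = 1.0102403.
Hence g_HUF = 1.0064684.
Take logs: ln 1.0064684 / (41/365) = 0.057399, so 5.74%.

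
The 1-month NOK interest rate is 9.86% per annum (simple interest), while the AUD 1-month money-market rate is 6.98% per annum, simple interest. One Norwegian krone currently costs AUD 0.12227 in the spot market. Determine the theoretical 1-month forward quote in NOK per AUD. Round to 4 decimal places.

8.1981

T = 1/12 years.
AUD growth factor: 1 + 0.0698×1/12 = 1.0058167.
NOK growth factor: 1 + 0.0986×1/12 = 1.0082167.
So F = 0.12227 × 1.0058167 / 1.0082167 = 0.1219789 (AUD/NOK).
Quoted the other way: 1/0.1219789 = 8.1981 NOK per AUD.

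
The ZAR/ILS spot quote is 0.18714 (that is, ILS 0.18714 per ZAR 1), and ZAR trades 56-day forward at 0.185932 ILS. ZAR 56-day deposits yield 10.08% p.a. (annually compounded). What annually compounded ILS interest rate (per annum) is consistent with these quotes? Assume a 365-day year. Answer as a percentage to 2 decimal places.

5.53%

T = 56/365 years.
CIP gives F = S · g_ILS/g_ZAR, so g_ILS/g_ZAR = 0.185932/0.18714 = 0.9935449.
ZAR growth factor: (1 + 0.1008)^(56/365) = 1.0148436.
So the ILS growth factor = 1.0082927.
r = 1.0082927^(365/56) − 1 = 0.055303 → 5.53%.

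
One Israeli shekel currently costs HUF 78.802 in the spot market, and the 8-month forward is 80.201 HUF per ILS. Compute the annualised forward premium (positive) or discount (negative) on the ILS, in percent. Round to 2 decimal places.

+2.66%

T = 8/12 years.
Period premium: (80.201 − 78.802)/78.802 = 0.0177534.
×(1/T) gives 2.66% p.a.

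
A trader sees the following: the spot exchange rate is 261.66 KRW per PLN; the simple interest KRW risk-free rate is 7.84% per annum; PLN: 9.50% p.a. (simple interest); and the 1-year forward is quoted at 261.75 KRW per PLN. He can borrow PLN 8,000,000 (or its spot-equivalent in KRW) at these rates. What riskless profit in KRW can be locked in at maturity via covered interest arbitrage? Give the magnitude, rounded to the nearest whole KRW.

KRW 35,536,848

T = 1 year.
Keep in PLN, deliver into the forward: 8,000,000·1.095000·261.75 = KRW 2,292,930,000.00.
Swap to KRW now, deposit: 8,000,000·261.66·1.078400 = KRW 2,257,393,152.00.
The quoted forward overvalues PLN, so borrow KRW, buy PLN at spot, deposit the PLN at 9.50%, and sell the proceeds forward at 261.75.
The gap between the two covered legs is KRW 35,536,848.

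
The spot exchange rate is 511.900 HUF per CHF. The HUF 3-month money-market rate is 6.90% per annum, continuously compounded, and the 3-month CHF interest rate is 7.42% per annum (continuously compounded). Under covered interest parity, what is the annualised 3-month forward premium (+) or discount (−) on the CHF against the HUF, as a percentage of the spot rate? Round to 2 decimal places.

T = 3/12 years.
F = S · g_HUF/g_CHF = 511.9 × 1.0173996/1.0187231 = 511.234952.
Annualised premium = (F − S)/S × (1/T) = (511.234952 − 511.9)/511.9 ÷ (3/12) = -0.52%.

-0.52%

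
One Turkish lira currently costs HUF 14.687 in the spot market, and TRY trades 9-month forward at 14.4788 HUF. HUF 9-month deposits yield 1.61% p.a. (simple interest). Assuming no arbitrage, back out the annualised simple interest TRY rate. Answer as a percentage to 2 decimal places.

3.55%

T = 9/12 years.
By CIP, F/S equals the HUF-to-TRY growth ratio: 14.4788/14.687 = 0.9858242.
HUF growth factor: 1 + 0.0161×9/12 = 1.012075.
So the TRY growth factor = 1.0266283.
(1.0266283 − 1)/T = 0.035504, i.e. 3.55%.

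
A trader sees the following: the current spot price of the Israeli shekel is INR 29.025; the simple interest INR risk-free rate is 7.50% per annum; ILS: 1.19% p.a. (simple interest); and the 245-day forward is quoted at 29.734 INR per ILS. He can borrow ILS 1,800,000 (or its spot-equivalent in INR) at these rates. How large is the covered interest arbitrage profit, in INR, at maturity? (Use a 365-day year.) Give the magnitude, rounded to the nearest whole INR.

INR 926,432

T = 245/365 years.
Invest the ILS and cover forward: 1,800,000 × 1.0079876712 × 29.734 = INR 53,948,709.75.
Convert at spot and invest in INR: 1,800,000 × 29.025 × 1.0503424658 = INR 54,875,142.13.
The quoted forward undervalues ILS, so borrow ILS, convert to INR at spot, deposit the INR at 7.50%, and buy ILS forward at 29.734 to cover the loan.
Arbitrage profit = |53,948,709.75 − 54,875,142.13| = INR 926,432.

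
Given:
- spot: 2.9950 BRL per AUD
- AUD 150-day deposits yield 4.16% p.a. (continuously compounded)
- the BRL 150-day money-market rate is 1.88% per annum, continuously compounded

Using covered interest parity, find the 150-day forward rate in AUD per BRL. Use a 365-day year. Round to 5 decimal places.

0.33703

T = 150/365 years.
BRL accumulates by e^(0.0188×150/365) = 1.007756.
AUD accumulates by e^(0.0416×150/365) = 1.0172429.
So F = 2.995 × 1.007756 / 1.0172429 = 2.967068 (BRL/AUD).
Invert for AUD per BRL: 1 / 2.967068 = 0.33703.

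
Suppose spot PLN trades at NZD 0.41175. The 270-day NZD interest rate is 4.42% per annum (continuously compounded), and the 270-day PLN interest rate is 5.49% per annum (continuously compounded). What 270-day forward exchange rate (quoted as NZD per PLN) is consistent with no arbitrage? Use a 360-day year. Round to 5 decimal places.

0.40846

T = 270/360 years.
Growth of 1 NZD over T: e^(0.0442×270/360) = 1.0337056.
Growth of 1 PLN over T: e^(0.0549×270/360) = 1.0420344.
So F = 0.41175 × 1.0337056 / 1.0420344 = 0.4084590 (NZD/PLN).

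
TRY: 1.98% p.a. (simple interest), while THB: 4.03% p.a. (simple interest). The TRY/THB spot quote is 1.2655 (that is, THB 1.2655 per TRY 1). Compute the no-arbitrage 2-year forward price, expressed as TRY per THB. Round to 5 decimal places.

0.76022

T = 2 years.
THB accumulates by 1 + 0.0403×2 = 1.080600.
TRY accumulates by 1 + 0.0198×2 = 1.039600.
So F = 1.2655 × 1.080600 / 1.039600 = 1.315409 (THB/TRY).
Quoted the other way: 1/1.315409 = 0.76022 TRY per THB.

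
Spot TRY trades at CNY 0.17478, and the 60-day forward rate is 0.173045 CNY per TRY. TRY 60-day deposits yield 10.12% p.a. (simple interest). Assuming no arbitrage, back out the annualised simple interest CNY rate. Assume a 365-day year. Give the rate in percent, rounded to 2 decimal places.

3.98%

T = 60/365 years.
F/S = 0.173045/0.17478 = 0.9900732 = (growth of CNY) / (growth of TRY).
TRY growth factor: 1 + 0.1012×60/365 = 1.0166356.
So the CNY growth factor = 1.0065437.
(1.0065437 − 1)/T = 0.039808, i.e. 3.98%.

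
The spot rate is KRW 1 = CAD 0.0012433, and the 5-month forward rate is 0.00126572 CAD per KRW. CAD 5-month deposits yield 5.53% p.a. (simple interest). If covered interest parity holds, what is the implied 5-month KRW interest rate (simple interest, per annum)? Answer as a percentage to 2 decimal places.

1.18%

T = 5/12 years.
By CIP, F/S equals the CAD-to-KRW growth ratio: 0.00126572/0.0012433 = 1.0180327.
CAD growth factor: 1 + 0.0553×5/12 = 1.0230417.
So the KRW growth factor = 1.0049203.
(1.0049203 − 1)/T = 0.011809, i.e. 1.18%.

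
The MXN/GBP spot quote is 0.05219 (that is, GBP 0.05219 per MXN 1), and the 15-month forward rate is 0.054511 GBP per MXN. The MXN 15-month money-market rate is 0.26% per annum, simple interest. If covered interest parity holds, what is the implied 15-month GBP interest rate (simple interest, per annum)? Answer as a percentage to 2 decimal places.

T = 15/12 years.
F/S = 0.054511/0.05219 = 1.0444721 = (growth of GBP) / (growth of MXN).
The MXN side grows by 1 + 0.0026×15/12 = 1.003250.
That pins the GBP growth at 1.0478666.
r = (1.0478666 − 1)/(15/12) = 0.038293 → 3.83%.

3.83%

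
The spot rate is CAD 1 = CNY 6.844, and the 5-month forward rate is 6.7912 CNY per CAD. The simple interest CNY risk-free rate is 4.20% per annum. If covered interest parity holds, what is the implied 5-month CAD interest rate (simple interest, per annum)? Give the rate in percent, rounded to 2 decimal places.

T = 5/12 years.
By CIP, F/S equals the CNY-to-CAD growth ratio: 6.7912/6.844 = 0.9922852.
CNY growth factor: 1 + 0.0420×5/12 = 1.017500.
So the CAD growth factor = 1.0254108.
r = (1.0254108 − 1)/(5/12) = 0.060986 → 6.10%.

6.10%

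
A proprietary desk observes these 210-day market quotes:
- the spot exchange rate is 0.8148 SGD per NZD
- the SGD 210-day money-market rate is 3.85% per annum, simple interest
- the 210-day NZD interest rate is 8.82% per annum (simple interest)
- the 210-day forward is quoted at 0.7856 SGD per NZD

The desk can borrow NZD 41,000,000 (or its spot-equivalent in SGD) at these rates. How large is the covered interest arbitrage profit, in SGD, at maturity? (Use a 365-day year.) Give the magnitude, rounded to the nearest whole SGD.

SGD 302,701

T = 210/365 years.
Route A — deposit NZD, sell forward: 41,000,000 × 1.0507452055 × 0.7856 = SGD 33,844,082.77.
Route B — convert at spot, deposit SGD: 41,000,000 × 0.8148 × 1.0221506849 = SGD 34,146,783.50.
The quoted forward undervalues NZD, so borrow NZD, convert to SGD at spot, deposit the SGD at 3.85%, and buy NZD forward at 0.7856 to cover the loan.
Arbitrage profit = |33,844,082.77 − 34,146,783.50| = SGD 302,701.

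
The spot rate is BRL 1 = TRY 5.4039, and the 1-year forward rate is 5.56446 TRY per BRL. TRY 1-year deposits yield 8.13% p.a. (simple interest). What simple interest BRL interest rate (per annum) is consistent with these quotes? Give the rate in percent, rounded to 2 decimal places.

T = 1 year.
CIP gives F = S · g_TRY/g_BRL, so g_TRY/g_BRL = 5.56446/5.4039 = 1.0297119.
TRY growth factor: 1 + 0.0813×1 = 1.081300.
So the BRL growth factor = 1.0500995.
r = (1.0500995 − 1)/1 = 0.050099 → 5.01%.

5.01%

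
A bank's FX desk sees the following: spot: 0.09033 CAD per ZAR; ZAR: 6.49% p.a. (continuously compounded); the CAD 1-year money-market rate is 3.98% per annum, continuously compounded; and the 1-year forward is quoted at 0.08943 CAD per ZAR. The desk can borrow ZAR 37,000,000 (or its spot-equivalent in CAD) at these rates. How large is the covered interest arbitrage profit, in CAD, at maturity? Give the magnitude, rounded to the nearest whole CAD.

T = 1 year.
Invest the ZAR and cover forward: 37,000,000 × 1.067052314 × 0.08943 = CAD 3,530,780.07.
Convert at spot and invest in CAD: 37,000,000 × 0.09033 × 1.040602633 = CAD 3,477,912.53.
The quoted forward overvalues ZAR, so borrow CAD, buy ZAR at spot, deposit the ZAR at 6.49%, and sell the proceeds forward at 0.08943.
Arbitrage profit = |3,530,780.07 − 3,477,912.53| = CAD 52,868.

CAD 52,868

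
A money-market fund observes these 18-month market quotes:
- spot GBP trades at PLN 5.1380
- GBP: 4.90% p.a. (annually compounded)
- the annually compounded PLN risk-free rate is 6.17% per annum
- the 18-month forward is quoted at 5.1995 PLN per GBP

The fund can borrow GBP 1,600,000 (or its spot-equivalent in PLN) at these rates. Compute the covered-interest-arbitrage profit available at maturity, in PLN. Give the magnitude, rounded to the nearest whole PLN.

PLN 55,161

T = 18/12 years.
Route A — deposit GBP, sell forward: 1,600,000 × 1.074393154 × 5.1995 = PLN 8,938,091.53.
Route B — convert at spot, deposit PLN: 1,600,000 × 5.1380 × 1.093963233 = PLN 8,993,252.95.
The quoted forward undervalues GBP, so borrow GBP, convert to PLN at spot, deposit the PLN at 6.17%, and buy GBP forward at 5.1995 to cover the loan.
Profit = 8,993,252.95 − 8,938,091.53 = PLN 55,161.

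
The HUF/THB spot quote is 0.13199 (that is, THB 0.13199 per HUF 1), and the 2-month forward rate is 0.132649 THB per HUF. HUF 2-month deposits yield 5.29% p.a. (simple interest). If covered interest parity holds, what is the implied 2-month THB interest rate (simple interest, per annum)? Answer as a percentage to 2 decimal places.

T = 2/12 years.
CIP gives F = S · g_THB/g_HUF, so g_THB/g_HUF = 0.132649/0.13199 = 1.0049928.
HUF growth factor: 1 + 0.0529×2/12 = 1.0088167.
Hence g_THB = 1.0138535.
(1.0138535 − 1)/T = 0.083121, i.e. 8.31%.

8.31%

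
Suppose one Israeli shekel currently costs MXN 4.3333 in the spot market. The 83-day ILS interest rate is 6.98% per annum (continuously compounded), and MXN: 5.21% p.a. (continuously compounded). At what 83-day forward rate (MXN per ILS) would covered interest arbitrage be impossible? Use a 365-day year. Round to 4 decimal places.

T = 83/365 years.
MXN growth factor: e^(0.0521×83/365) = 1.0119179.
ILS accumulates by e^(0.0698×83/365) = 1.015999.
Forward (MXN per ILS) = 4.3333 × 1.0119179 / 1.015999 = 4.315894.

4.3159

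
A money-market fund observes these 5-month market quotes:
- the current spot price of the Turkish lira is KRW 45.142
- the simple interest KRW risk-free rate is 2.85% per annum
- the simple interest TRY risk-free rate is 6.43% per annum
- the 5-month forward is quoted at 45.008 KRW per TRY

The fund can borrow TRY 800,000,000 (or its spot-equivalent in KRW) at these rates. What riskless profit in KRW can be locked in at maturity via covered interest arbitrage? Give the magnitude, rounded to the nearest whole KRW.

T = 5/12 years.
Keep in TRY, deliver into the forward: 800,000,000·1.026791666667·45.008 = KRW 36,971,071,466.68.
Swap to KRW now, deposit: 800,000,000·45.142·1.011875 = KRW 36,542,449,000.00.
The quoted forward overvalues TRY, so borrow KRW, buy TRY at spot, deposit the TRY at 6.43%, and sell the proceeds forward at 45.008.
The gap between the two covered legs is KRW 428,622,467.

KRW 428,622,467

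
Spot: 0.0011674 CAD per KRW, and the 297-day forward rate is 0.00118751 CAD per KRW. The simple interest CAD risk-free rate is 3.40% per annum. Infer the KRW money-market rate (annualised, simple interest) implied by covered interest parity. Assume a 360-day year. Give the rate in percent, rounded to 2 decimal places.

1.29%

T = 297/360 years.
CIP gives F = S · g_CAD/g_KRW, so g_CAD/g_KRW = 0.00118751/0.0011674 = 1.0172263.
CAD growth factor: 1 + 0.0340×297/360 = 1.028050.
That pins the KRW growth at 1.0106404.
r = (1.0106404 − 1)/(297/360) = 0.012897 → 1.29%.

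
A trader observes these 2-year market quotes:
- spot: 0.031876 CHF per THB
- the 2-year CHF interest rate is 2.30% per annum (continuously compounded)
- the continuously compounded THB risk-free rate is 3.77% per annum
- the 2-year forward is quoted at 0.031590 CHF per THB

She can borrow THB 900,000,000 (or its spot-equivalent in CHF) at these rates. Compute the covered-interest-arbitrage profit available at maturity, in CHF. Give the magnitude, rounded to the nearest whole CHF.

CHF 618,695

T = 2 years.
Invest the THB and cover forward: 900,000,000 × 1.0783153908 × 0.031590 = CHF 30,657,584.88.
Convert at spot and invest in CHF: 900,000,000 × 0.031876 × 1.047074411 = CHF 30,038,889.53.
The quoted forward overvalues THB, so borrow CHF, buy THB at spot, deposit the THB at 3.77%, and sell the proceeds forward at 0.031590.
Arbitrage profit = |30,657,584.88 − 30,038,889.53| = CHF 618,695.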